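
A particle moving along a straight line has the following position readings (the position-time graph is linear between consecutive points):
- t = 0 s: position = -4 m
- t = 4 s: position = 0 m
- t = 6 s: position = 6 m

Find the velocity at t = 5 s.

3 m/s

Velocity is the slope of the x-t graph on 4–6 s: (6 − 0)/(6 − 4) = 3 m/s.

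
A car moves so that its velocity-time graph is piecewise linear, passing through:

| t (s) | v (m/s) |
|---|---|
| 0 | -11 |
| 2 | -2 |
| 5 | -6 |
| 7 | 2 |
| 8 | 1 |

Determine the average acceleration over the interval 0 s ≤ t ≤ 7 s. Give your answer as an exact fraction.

Average acceleration = Δv/Δt = (2 − -11)/(7 − 0) = 13/7 m/s².

13/7 m/s²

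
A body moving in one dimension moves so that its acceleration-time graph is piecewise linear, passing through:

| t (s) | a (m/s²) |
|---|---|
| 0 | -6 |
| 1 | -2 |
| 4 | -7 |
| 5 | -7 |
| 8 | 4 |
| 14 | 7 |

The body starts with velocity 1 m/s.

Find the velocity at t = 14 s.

Δv equals the area under the a-t graph; then v = v₀ + Δv.
0–1 s: ½(-6 + -2)(1) = -4 m/s
1–4 s: ½(-2 + -7)(3) = -13.5 m/s
4–5 s: -7 × 1 = -7 m/s
5–8 s: ½(-7 + 4)(3) = -4.5 m/s
8–14 s: ½(4 + 7)(6) = 33 m/s
Δv = 4 m/s, so v(14) = 1 + (4) = 5 m/s.

5 m/s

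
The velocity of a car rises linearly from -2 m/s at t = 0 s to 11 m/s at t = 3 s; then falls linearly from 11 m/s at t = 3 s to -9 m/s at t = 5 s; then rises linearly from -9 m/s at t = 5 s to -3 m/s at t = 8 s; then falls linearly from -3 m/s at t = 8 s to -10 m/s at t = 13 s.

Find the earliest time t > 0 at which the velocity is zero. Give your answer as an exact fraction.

t = 6/13 s

v changes sign on 0–3 s (from -2 to 11); the graph is linear there, so v = 0 at t = 0 + (2)·(3 − 0)/(11 − -2) = 6/13 s.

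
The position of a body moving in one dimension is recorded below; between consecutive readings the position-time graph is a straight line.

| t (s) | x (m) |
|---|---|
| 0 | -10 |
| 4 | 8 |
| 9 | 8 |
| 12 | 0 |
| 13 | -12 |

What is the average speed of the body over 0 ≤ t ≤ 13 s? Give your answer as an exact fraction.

Average speed = (total path length)/(elapsed time); on a piecewise-linear x-t graph the path length is Σ|Δx|.
0–4 s: |Δx| = |8 − -10| = 18 m
4–9 s: |Δx| = |8 − 8| = 0 m
9–12 s: |Δx| = |0 − 8| = 8 m
12–13 s: |Δx| = |-12 − 0| = 12 m
Total path = 38 m; average speed = 38/13 = 38/13 m/s.

38/13 m/s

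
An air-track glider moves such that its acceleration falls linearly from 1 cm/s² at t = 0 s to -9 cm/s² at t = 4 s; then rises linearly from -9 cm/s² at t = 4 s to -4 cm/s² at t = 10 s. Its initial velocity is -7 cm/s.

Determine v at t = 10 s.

-62 cm/s

Δv equals the area under the a-t graph; then v = v₀ + Δv.
0–4 s: ½(1 + -9)(4) = -16 cm/s
4–10 s: ½(-9 + -4)(6) = -39 cm/s
Δv = -55 cm/s, so v(10) = -7 + (-55) = -62 cm/s.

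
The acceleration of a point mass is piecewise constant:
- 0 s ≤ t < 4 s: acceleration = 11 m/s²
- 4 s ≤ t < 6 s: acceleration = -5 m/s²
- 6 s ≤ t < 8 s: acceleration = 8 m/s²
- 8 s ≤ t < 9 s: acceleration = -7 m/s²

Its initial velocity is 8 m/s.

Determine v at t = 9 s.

Δv equals the area under the a-t graph; then v = v₀ + Δv.
0–4 s: 11 × 4 = 44 m/s
4–6 s: -5 × 2 = -10 m/s
6–8 s: 8 × 2 = 16 m/s
8–9 s: -7 × 1 = -7 m/s
Δv = 43 m/s, so v(9) = 8 + (43) = 51 m/s.

51 m/s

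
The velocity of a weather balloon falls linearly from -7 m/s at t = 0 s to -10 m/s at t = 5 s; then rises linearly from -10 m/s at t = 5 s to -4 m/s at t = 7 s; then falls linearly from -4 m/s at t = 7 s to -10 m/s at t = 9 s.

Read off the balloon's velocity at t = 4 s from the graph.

-9.4 m/s

On 0–5 s the graph is linear from -7 to -10 m/s: v(4) = -7 + (-10 − -7)·(4 − 0)/(5 − 0) = -9.4 m/s.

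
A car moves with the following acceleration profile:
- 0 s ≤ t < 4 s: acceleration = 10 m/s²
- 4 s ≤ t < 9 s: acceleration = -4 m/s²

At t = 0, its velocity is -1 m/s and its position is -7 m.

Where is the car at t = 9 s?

On each constant-a segment, Δv = aΔt and Δx = v₀Δt + ½aΔt²; chain segment to segment.
0–4 s: v starts -1 m/s; Δx = -1·4 + ½·10·4² = 76 m; v ends 39 m/s.
4–9 s: v starts 39 m/s; Δx = 39·5 + ½·-4·5² = 145 m; v ends 19 m/s.
x(9) = -7 + Σ Δx = 214 m.

214 m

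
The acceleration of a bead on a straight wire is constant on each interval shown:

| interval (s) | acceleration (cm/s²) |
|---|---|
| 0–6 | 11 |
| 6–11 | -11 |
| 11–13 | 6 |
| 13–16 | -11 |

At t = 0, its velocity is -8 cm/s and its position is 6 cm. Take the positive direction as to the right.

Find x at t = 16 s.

On each constant-a segment, Δv = aΔt and Δx = v₀Δt + ½aΔt²; chain segment to segment.
0–6 s: v starts -8 cm/s; Δx = -8·6 + ½·11·6² = 150 cm; v ends 58 cm/s.
6–11 s: v starts 58 cm/s; Δx = 58·5 + ½·-11·5² = 152.5 cm; v ends 3 cm/s.
11–13 s: v starts 3 cm/s; Δx = 3·2 + ½·6·2² = 18 cm; v ends 15 cm/s.
13–16 s: v starts 15 cm/s; Δx = 15·3 + ½·-11·3² = -4.5 cm; v ends -18 cm/s.
x(16) = 6 + Σ Δx = 322 cm.

322 cm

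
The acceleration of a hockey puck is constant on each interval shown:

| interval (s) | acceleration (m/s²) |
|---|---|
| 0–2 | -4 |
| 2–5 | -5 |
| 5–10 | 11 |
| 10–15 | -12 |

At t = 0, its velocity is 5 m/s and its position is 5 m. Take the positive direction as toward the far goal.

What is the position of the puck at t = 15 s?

58 m

On each constant-a segment, Δv = aΔt and Δx = v₀Δt + ½aΔt²; chain segment to segment.
0–2 s: v starts 5 m/s; Δx = 5·2 + ½·-4·2² = 2 m; v ends -3 m/s.
2–5 s: v starts -3 m/s; Δx = -3·3 + ½·-5·3² = -31.5 m; v ends -18 m/s.
5–10 s: v starts -18 m/s; Δx = -18·5 + ½·11·5² = 47.5 m; v ends 37 m/s.
10–15 s: v starts 37 m/s; Δx = 37·5 + ½·-12·5² = 35 m; v ends -23 m/s.
x(15) = 5 + Σ Δx = 58 m.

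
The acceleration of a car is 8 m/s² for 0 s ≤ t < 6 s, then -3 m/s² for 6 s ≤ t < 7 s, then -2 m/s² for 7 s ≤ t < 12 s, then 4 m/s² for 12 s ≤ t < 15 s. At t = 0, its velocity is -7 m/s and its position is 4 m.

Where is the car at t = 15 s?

On each constant-a segment, Δv = aΔt and Δx = v₀Δt + ½aΔt²; chain segment to segment.
0–6 s: v starts -7 m/s; Δx = -7·6 + ½·8·6² = 102 m; v ends 41 m/s.
6–7 s: v starts 41 m/s; Δx = 41·1 + ½·-3·1² = 39.5 m; v ends 38 m/s.
7–12 s: v starts 38 m/s; Δx = 38·5 + ½·-2·5² = 165 m; v ends 28 m/s.
12–15 s: v starts 28 m/s; Δx = 28·3 + ½·4·3² = 102 m; v ends 40 m/s.
x(15) = 4 + Σ Δx = 412.5 m.

412.5 m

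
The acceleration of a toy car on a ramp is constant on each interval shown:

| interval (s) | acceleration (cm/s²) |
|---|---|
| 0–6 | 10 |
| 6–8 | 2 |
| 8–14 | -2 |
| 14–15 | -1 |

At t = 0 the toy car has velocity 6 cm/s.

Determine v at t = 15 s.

57 cm/s

Δv equals the area under the a-t graph; then v = v₀ + Δv.
0–6 s: 10 × 6 = 60 cm/s
6–8 s: 2 × 2 = 4 cm/s
8–14 s: -2 × 6 = -12 cm/s
14–15 s: -1 × 1 = -1 cm/s
Δv = 51 cm/s, so v(15) = 6 + (51) = 57 cm/s.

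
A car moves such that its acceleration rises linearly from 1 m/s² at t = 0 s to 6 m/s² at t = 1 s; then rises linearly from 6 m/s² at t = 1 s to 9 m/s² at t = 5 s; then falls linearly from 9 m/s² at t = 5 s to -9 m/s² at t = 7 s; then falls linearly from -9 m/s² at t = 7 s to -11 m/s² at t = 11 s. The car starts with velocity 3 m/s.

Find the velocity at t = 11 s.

-3.5 m/s

Δv equals the area under the a-t graph; then v = v₀ + Δv.
0–1 s: ½(1 + 6)(1) = 3.5 m/s
1–5 s: ½(6 + 9)(4) = 30 m/s
5–7 s: ½(9 + -9)(2) = 0 m/s
7–11 s: ½(-9 + -11)(4) = -40 m/s
Δv = -6.5 m/s, so v(11) = 3 + (-6.5) = -3.5 m/s.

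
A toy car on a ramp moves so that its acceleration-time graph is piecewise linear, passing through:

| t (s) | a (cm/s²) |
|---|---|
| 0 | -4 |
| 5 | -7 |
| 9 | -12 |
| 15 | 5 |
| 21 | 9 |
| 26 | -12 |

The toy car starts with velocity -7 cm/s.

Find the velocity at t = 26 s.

Δv equals the area under the a-t graph; then v = v₀ + Δv.
0–5 s: ½(-4 + -7)(5) = -27.5 cm/s
5–9 s: ½(-7 + -12)(4) = -38 cm/s
9–15 s: ½(-12 + 5)(6) = -21 cm/s
15–21 s: ½(5 + 9)(6) = 42 cm/s
21–26 s: ½(9 + -12)(5) = -7.5 cm/s
Δv = -52 cm/s, so v(26) = -7 + (-52) = -59 cm/s.

-59 cm/s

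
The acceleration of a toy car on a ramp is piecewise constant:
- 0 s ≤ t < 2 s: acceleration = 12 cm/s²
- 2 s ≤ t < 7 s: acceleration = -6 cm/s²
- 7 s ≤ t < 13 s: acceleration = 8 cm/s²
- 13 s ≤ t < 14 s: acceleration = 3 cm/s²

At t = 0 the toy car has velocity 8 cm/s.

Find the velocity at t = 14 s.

53 cm/s

Δv equals the area under the a-t graph; then v = v₀ + Δv.
0–2 s: 12 × 2 = 24 cm/s
2–7 s: -6 × 5 = -30 cm/s
7–13 s: 8 × 6 = 48 cm/s
13–14 s: 3 × 1 = 3 cm/s
Δv = 45 cm/s, so v(14) = 8 + (45) = 53 cm/s.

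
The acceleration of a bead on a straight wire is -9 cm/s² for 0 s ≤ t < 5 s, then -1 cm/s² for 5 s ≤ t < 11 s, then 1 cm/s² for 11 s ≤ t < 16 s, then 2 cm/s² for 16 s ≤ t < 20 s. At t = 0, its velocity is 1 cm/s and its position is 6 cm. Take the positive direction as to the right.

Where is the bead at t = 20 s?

-785 cm

On each constant-a segment, Δv = aΔt and Δx = v₀Δt + ½aΔt²; chain segment to segment.
0–5 s: v starts 1 cm/s; Δx = 1·5 + ½·-9·5² = -107.5 cm; v ends -44 cm/s.
5–11 s: v starts -44 cm/s; Δx = -44·6 + ½·-1·6² = -282 cm; v ends -50 cm/s.
11–16 s: v starts -50 cm/s; Δx = -50·5 + ½·1·5² = -237.5 cm; v ends -45 cm/s.
16–20 s: v starts -45 cm/s; Δx = -45·4 + ½·2·4² = -164 cm; v ends -37 cm/s.
x(20) = 6 + Σ Δx = -785 cm.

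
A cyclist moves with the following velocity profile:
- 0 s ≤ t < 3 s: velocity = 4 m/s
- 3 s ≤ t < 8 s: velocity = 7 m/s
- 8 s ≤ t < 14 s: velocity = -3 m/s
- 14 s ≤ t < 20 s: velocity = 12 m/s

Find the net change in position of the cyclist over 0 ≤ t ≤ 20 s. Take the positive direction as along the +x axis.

Net displacement equals the area under the velocity-time graph (areas below the axis count negative).
0–3 s: 4 × 3 = 12 m
3–8 s: 7 × 5 = 35 m
8–14 s: -3 × 6 = -18 m
14–20 s: 12 × 6 = 72 m
Net displacement = 101 m

101 m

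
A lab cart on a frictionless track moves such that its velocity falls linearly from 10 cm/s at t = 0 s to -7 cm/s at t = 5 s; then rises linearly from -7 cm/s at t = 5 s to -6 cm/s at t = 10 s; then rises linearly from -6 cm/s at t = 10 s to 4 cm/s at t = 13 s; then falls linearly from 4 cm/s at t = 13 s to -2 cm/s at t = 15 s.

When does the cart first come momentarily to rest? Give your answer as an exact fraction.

t = 50/17 s

v changes sign on 0–5 s (from 10 to -7); the graph is linear there, so v = 0 at t = 0 + (-10)·(5 − 0)/(-7 − 10) = 50/17 s.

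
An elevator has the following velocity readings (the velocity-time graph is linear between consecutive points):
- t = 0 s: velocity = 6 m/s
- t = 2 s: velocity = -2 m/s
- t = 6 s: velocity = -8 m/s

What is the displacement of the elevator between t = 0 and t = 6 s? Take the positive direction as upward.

Net displacement equals the area under the velocity-time graph (areas below the axis count negative).
0–2 s: ½(6 + -2)(2) = 4 m
2–6 s: ½(-2 + -8)(4) = -20 m
Net displacement = -16 m

-16 m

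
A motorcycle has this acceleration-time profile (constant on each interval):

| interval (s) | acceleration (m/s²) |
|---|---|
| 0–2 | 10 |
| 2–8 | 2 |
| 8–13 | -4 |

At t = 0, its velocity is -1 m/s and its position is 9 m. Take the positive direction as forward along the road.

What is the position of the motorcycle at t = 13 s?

282 m

On each constant-a segment, Δv = aΔt and Δx = v₀Δt + ½aΔt²; chain segment to segment.
0–2 s: v starts -1 m/s; Δx = -1·2 + ½·10·2² = 18 m; v ends 19 m/s.
2–8 s: v starts 19 m/s; Δx = 19·6 + ½·2·6² = 150 m; v ends 31 m/s.
8–13 s: v starts 31 m/s; Δx = 31·5 + ½·-4·5² = 105 m; v ends 11 m/s.
x(13) = 9 + Σ Δx = 282 m.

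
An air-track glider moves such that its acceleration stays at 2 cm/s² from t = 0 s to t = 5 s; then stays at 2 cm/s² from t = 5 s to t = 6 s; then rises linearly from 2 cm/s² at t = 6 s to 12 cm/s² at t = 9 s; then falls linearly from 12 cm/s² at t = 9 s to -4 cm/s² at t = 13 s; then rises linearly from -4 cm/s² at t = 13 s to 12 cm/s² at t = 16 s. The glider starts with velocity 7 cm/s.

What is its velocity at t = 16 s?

68 cm/s

Δv equals the area under the a-t graph; then v = v₀ + Δv.
0–5 s: 2 × 5 = 10 cm/s
5–6 s: 2 × 1 = 2 cm/s
6–9 s: ½(2 + 12)(3) = 21 cm/s
9–13 s: ½(12 + -4)(4) = 16 cm/s
13–16 s: ½(-4 + 12)(3) = 12 cm/s
Δv = 61 cm/s, so v(16) = 7 + (61) = 68 cm/s.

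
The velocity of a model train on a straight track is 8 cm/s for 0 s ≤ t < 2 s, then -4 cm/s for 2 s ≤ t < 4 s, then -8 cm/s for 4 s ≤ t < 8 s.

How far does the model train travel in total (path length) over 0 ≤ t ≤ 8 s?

Total distance travelled is ∫|v| dt — sum the magnitudes of each area piece.
0–2 s: |8| × 2 = 16 cm
2–4 s: |-4| × 2 = 8 cm
4–8 s: |-8| × 4 = 32 cm
Total distance = 56 cm

56 cm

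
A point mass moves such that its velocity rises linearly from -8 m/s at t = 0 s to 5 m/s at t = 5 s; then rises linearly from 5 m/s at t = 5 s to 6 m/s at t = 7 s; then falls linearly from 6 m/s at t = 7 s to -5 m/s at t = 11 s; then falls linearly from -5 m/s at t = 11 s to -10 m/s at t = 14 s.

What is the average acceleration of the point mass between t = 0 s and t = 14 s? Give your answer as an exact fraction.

-1/7 m/s²

Average acceleration = Δv/Δt = (-10 − -8)/(14 − 0) = -1/7 m/s².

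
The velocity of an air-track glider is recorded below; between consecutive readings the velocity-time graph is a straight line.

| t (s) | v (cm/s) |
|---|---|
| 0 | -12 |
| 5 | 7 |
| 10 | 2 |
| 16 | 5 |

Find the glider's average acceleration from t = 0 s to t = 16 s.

Average acceleration = Δv/Δt = (5 − -12)/(16 − 0) = 1.0625 cm/s².

1.0625 cm/s²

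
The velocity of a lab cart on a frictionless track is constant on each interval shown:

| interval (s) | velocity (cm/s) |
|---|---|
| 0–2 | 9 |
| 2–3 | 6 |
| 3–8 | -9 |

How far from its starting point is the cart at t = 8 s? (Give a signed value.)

Displacement is the signed area under the v-t curve.
0–2 s: 9 × 2 = 18 cm
2–3 s: 6 × 1 = 6 cm
3–8 s: -9 × 5 = -45 cm
Net displacement = -21 cm

-21 cm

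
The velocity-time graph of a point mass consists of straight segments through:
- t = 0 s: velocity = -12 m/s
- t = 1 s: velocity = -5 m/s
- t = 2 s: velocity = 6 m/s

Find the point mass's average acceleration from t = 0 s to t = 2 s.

Average acceleration = Δv/Δt = (6 − -12)/(2 − 0) = 9 m/s².

9 m/s²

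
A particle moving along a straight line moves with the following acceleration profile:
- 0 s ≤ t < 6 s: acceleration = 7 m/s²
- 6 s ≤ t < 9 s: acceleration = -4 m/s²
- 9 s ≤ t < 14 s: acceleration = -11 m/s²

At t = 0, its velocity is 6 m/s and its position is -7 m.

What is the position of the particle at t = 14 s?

323.5 m

On each constant-a segment, Δv = aΔt and Δx = v₀Δt + ½aΔt²; chain segment to segment.
0–6 s: v starts 6 m/s; Δx = 6·6 + ½·7·6² = 162 m; v ends 48 m/s.
6–9 s: v starts 48 m/s; Δx = 48·3 + ½·-4·3² = 126 m; v ends 36 m/s.
9–14 s: v starts 36 m/s; Δx = 36·5 + ½·-11·5² = 42.5 m; v ends -19 m/s.
x(14) = -7 + Σ Δx = 323.5 m.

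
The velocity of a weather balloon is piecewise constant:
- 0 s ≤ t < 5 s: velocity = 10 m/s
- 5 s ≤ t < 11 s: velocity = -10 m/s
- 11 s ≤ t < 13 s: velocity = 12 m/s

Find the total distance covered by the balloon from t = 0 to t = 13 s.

134 m

Distance (not displacement) is the total path length: add the absolute areas under v-t.
0–5 s: |10| × 5 = 50 m
5–11 s: |-10| × 6 = 60 m
11–13 s: |12| × 2 = 24 m
Total distance = 134 m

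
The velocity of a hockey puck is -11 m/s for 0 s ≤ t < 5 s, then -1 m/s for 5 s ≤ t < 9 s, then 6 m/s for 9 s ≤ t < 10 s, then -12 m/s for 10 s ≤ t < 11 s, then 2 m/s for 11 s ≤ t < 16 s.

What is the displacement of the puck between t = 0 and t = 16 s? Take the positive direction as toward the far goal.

Displacement is the signed area under the v-t curve.
0–5 s: -11 × 5 = -55 m
5–9 s: -1 × 4 = -4 m
9–10 s: 6 × 1 = 6 m
10–11 s: -12 × 1 = -12 m
11–16 s: 2 × 5 = 10 m
Net displacement = -55 m

-55 m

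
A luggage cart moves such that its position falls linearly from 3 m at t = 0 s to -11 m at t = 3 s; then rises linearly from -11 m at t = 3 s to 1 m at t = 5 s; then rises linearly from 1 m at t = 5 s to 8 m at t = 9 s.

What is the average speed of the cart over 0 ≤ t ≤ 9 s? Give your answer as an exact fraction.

Average speed = (total path length)/(elapsed time); on a piecewise-linear x-t graph the path length is Σ|Δx|.
0–3 s: |Δx| = |-11 − 3| = 14 m
3–5 s: |Δx| = |1 − -11| = 12 m
5–9 s: |Δx| = |8 − 1| = 7 m
Total path = 33 m; average speed = 33/9 = 11/3 m/s.

11/3 m/s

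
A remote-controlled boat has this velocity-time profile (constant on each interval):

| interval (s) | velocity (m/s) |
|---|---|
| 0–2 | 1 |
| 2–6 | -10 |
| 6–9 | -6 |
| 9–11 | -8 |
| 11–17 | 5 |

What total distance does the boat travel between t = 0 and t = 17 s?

106 m

Distance (not displacement) is the total path length: add the absolute areas under v-t.
0–2 s: |1| × 2 = 2 m
2–6 s: |-10| × 4 = 40 m
6–9 s: |-6| × 3 = 18 m
9–11 s: |-8| × 2 = 16 m
11–17 s: |5| × 6 = 30 m
Total distance = 106 m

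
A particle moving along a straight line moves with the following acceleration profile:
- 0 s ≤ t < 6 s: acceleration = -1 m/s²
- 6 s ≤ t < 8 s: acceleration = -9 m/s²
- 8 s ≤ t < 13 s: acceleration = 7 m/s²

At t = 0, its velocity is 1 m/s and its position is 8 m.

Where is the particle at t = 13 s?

On each constant-a segment, Δv = aΔt and Δx = v₀Δt + ½aΔt²; chain segment to segment.
0–6 s: v starts 1 m/s; Δx = 1·6 + ½·-1·6² = -12 m; v ends -5 m/s.
6–8 s: v starts -5 m/s; Δx = -5·2 + ½·-9·2² = -28 m; v ends -23 m/s.
8–13 s: v starts -23 m/s; Δx = -23·5 + ½·7·5² = -27.5 m; v ends 12 m/s.
x(13) = 8 + Σ Δx = -59.5 m.

-59.5 m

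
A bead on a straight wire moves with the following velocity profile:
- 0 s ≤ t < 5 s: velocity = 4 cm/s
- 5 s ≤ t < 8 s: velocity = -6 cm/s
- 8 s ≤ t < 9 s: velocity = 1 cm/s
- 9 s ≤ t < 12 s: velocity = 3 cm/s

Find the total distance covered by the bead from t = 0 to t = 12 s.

Distance (not displacement) is the total path length: add the absolute areas under v-t.
0–5 s: |4| × 5 = 20 cm
5–8 s: |-6| × 3 = 18 cm
8–9 s: |1| × 1 = 1 cm
9–12 s: |3| × 3 = 9 cm
Total distance = 48 cm

48 cm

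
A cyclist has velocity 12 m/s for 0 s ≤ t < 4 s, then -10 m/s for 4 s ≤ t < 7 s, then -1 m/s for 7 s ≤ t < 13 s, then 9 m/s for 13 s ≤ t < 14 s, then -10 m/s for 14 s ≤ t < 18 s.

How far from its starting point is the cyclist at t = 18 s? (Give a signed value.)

-19 m

Displacement is the signed area under the v-t curve.
0–4 s: 12 × 4 = 48 m
4–7 s: -10 × 3 = -30 m
7–13 s: -1 × 6 = -6 m
13–14 s: 9 × 1 = 9 m
14–18 s: -10 × 4 = -40 m
Net displacement = -19 m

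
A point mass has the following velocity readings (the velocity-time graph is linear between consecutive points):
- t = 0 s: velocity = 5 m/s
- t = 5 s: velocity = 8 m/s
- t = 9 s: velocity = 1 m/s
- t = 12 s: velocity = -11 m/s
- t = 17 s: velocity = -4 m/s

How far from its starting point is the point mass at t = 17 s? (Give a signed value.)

-2 m

Net displacement equals the area under the velocity-time graph (areas below the axis count negative).
0–5 s: ½(5 + 8)(5) = 32.5 m
5–9 s: ½(8 + 1)(4) = 18 m
9–12 s: ½(1 + -11)(3) = -15 m
12–17 s: ½(-11 + -4)(5) = -37.5 m
Net displacement = -2 m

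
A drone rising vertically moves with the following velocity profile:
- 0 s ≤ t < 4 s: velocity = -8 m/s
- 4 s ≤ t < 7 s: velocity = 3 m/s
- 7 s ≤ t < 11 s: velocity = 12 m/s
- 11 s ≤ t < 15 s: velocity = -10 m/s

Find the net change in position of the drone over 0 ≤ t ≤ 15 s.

-15 m

Net displacement equals the area under the velocity-time graph (areas below the axis count negative).
0–4 s: -8 × 4 = -32 m
4–7 s: 3 × 3 = 9 m
7–11 s: 12 × 4 = 48 m
11–15 s: -10 × 4 = -40 m
Net displacement = -15 m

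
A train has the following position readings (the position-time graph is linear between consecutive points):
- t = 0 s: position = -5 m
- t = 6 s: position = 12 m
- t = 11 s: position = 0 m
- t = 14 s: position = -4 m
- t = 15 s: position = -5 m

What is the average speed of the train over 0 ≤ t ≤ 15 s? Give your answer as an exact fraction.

34/15 m/s

Average speed = (total path length)/(elapsed time); on a piecewise-linear x-t graph the path length is Σ|Δx|.
0–6 s: |Δx| = |12 − -5| = 17 m
6–11 s: |Δx| = |0 − 12| = 12 m
11–14 s: |Δx| = |-4 − 0| = 4 m
14–15 s: |Δx| = |-5 − -4| = 1 m
Total path = 34 m; average speed = 34/15 = 34/15 m/s.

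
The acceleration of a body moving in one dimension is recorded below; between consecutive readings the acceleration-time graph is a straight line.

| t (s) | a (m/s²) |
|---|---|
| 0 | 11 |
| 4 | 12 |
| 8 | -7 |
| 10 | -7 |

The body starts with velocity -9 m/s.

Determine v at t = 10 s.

33 m/s

Δv equals the area under the a-t graph; then v = v₀ + Δv.
0–4 s: ½(11 + 12)(4) = 46 m/s
4–8 s: ½(12 + -7)(4) = 10 m/s
8–10 s: -7 × 2 = -14 m/s
Δv = 42 m/s, so v(10) = -9 + (42) = 33 m/s.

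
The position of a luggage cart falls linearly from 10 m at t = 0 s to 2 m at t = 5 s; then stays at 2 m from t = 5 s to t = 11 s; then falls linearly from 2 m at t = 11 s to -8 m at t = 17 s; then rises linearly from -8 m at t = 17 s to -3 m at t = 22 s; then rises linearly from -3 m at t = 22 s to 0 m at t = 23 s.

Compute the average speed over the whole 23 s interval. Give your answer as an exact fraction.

Average speed = (total path length)/(elapsed time); on a piecewise-linear x-t graph the path length is Σ|Δx|.
0–5 s: |Δx| = |2 − 10| = 8 m
5–11 s: |Δx| = |2 − 2| = 0 m
11–17 s: |Δx| = |-8 − 2| = 10 m
17–22 s: |Δx| = |-3 − -8| = 5 m
22–23 s: |Δx| = |0 − -3| = 3 m
Total path = 26 m; average speed = 26/23 = 26/23 m/s.

26/23 m/s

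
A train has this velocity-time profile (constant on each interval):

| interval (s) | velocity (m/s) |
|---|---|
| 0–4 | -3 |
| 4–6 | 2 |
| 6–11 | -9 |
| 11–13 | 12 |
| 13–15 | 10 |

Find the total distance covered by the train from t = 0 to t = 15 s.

Total distance travelled is ∫|v| dt — sum the magnitudes of each area piece.
0–4 s: |-3| × 4 = 12 m
4–6 s: |2| × 2 = 4 m
6–11 s: |-9| × 5 = 45 m
11–13 s: |12| × 2 = 24 m
13–15 s: |10| × 2 = 20 m
Total distance = 105 m

105 m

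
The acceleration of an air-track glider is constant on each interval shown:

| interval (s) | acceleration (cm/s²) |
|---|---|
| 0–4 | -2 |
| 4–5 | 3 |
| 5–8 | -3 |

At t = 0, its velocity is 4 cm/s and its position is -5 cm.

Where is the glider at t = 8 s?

On each constant-a segment, Δv = aΔt and Δx = v₀Δt + ½aΔt²; chain segment to segment.
0–4 s: v starts 4 cm/s; Δx = 4·4 + ½·-2·4² = 0 cm; v ends -4 cm/s.
4–5 s: v starts -4 cm/s; Δx = -4·1 + ½·3·1² = -2.5 cm; v ends -1 cm/s.
5–8 s: v starts -1 cm/s; Δx = -1·3 + ½·-3·3² = -16.5 cm; v ends -10 cm/s.
x(8) = -5 + Σ Δx = -24 cm.

-24 cm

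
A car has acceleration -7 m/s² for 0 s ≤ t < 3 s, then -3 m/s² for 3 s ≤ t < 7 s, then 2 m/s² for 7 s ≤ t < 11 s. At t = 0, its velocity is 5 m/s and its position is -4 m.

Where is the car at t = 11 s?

-204.5 m

On each constant-a segment, Δv = aΔt and Δx = v₀Δt + ½aΔt²; chain segment to segment.
0–3 s: v starts 5 m/s; Δx = 5·3 + ½·-7·3² = -16.5 m; v ends -16 m/s.
3–7 s: v starts -16 m/s; Δx = -16·4 + ½·-3·4² = -88 m; v ends -28 m/s.
7–11 s: v starts -28 m/s; Δx = -28·4 + ½·2·4² = -96 m; v ends -20 m/s.
x(11) = -4 + Σ Δx = -204.5 m.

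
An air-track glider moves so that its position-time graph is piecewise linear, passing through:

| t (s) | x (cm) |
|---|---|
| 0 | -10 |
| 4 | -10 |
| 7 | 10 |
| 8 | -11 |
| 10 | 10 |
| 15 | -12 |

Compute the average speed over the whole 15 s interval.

Average speed = (total path length)/(elapsed time); on a piecewise-linear x-t graph the path length is Σ|Δx|.
0–4 s: |Δx| = |-10 − -10| = 0 cm
4–7 s: |Δx| = |10 − -10| = 20 cm
7–8 s: |Δx| = |-11 − 10| = 21 cm
8–10 s: |Δx| = |10 − -11| = 21 cm
10–15 s: |Δx| = |-12 − 10| = 22 cm
Total path = 84 cm; average speed = 84/15 = 5.6 cm/s.

5.6 cm/s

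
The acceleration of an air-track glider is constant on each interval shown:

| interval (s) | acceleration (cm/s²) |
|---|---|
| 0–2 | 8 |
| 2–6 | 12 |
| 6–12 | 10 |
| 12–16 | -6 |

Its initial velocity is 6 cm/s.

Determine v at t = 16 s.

106 cm/s

Δv equals the area under the a-t graph; then v = v₀ + Δv.
0–2 s: 8 × 2 = 16 cm/s
2–6 s: 12 × 4 = 48 cm/s
6–12 s: 10 × 6 = 60 cm/s
12–16 s: -6 × 4 = -24 cm/s
Δv = 100 cm/s, so v(16) = 6 + (100) = 106 cm/s.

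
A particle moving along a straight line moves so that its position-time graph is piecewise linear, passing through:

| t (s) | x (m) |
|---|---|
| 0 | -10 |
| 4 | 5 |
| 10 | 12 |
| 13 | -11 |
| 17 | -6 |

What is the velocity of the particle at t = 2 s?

Velocity is the slope of the x-t graph on 0–4 s: (5 − -10)/(4 − 0) = 3.75 m/s.

3.75 m/s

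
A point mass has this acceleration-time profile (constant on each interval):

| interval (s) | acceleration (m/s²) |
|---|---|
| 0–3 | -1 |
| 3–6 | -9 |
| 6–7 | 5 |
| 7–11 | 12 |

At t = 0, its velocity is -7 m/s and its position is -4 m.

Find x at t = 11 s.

-166.5 m

On each constant-a segment, Δv = aΔt and Δx = v₀Δt + ½aΔt²; chain segment to segment.
0–3 s: v starts -7 m/s; Δx = -7·3 + ½·-1·3² = -25.5 m; v ends -10 m/s.
3–6 s: v starts -10 m/s; Δx = -10·3 + ½·-9·3² = -70.5 m; v ends -37 m/s.
6–7 s: v starts -37 m/s; Δx = -37·1 + ½·5·1² = -34.5 m; v ends -32 m/s.
7–11 s: v starts -32 m/s; Δx = -32·4 + ½·12·4² = -32 m; v ends 16 m/s.
x(11) = -4 + Σ Δx = -166.5 m.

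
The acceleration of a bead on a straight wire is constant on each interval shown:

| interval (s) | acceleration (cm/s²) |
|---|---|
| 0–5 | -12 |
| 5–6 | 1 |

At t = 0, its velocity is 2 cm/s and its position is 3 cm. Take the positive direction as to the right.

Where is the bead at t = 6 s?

On each constant-a segment, Δv = aΔt and Δx = v₀Δt + ½aΔt²; chain segment to segment.
0–5 s: v starts 2 cm/s; Δx = 2·5 + ½·-12·5² = -140 cm; v ends -58 cm/s.
5–6 s: v starts -58 cm/s; Δx = -58·1 + ½·1·1² = -57.5 cm; v ends -57 cm/s.
x(6) = 3 + Σ Δx = -194.5 cm.

-194.5 cm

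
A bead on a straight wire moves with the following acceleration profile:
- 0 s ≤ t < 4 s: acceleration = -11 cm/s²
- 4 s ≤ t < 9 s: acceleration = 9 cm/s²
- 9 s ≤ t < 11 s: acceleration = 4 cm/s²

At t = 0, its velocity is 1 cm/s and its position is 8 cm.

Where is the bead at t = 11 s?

On each constant-a segment, Δv = aΔt and Δx = v₀Δt + ½aΔt²; chain segment to segment.
0–4 s: v starts 1 cm/s; Δx = 1·4 + ½·-11·4² = -84 cm; v ends -43 cm/s.
4–9 s: v starts -43 cm/s; Δx = -43·5 + ½·9·5² = -102.5 cm; v ends 2 cm/s.
9–11 s: v starts 2 cm/s; Δx = 2·2 + ½·4·2² = 12 cm; v ends 10 cm/s.
x(11) = 8 + Σ Δx = -166.5 cm.

-166.5 cm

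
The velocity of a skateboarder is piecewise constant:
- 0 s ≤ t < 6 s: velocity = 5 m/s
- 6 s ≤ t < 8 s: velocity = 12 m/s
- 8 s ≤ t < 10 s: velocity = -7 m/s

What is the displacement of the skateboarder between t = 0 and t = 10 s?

40 m

Displacement is the signed area under the v-t curve.
0–6 s: 5 × 6 = 30 m
6–8 s: 12 × 2 = 24 m
8–10 s: -7 × 2 = -14 m
Net displacement = 40 m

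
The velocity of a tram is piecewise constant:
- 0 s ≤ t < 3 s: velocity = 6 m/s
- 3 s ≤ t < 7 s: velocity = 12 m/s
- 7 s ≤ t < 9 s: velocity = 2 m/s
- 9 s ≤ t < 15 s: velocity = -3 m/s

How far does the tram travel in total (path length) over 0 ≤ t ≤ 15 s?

Distance (not displacement) is the total path length: add the absolute areas under v-t.
0–3 s: |6| × 3 = 18 m
3–7 s: |12| × 4 = 48 m
7–9 s: |2| × 2 = 4 m
9–15 s: |-3| × 6 = 18 m
Total distance = 88 m

88 m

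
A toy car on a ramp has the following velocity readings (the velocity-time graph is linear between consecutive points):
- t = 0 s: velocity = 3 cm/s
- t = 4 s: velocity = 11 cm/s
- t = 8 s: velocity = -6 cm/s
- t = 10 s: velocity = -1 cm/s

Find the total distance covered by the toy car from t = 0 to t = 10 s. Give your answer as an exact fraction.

Total distance travelled is ∫|v| dt — sum the magnitudes of each area piece.
0–4 s: |½(3 + 11)(4)| = 28 cm
4–8 s: v = 0 at t = 112/17 s; triangle areas 242/17 + 72/17 = 314/17 cm
8–10 s: |½(-6 + -1)(2)| = 7 cm
Total distance = 909/17 cm

909/17 cm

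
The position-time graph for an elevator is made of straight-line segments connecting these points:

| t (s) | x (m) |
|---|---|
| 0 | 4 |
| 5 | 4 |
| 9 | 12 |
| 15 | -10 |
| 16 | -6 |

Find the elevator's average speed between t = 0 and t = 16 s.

Average speed = (total path length)/(elapsed time); on a piecewise-linear x-t graph the path length is Σ|Δx|.
0–5 s: |Δx| = |4 − 4| = 0 m
5–9 s: |Δx| = |12 − 4| = 8 m
9–15 s: |Δx| = |-10 − 12| = 22 m
15–16 s: |Δx| = |-6 − -10| = 4 m
Total path = 34 m; average speed = 34/16 = 2.125 m/s.

2.125 m/s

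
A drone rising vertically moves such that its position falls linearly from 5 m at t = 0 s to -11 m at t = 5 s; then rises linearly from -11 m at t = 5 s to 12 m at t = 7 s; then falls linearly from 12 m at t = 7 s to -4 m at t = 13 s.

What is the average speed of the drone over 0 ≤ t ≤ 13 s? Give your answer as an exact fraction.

Average speed = (total path length)/(elapsed time); on a piecewise-linear x-t graph the path length is Σ|Δx|.
0–5 s: |Δx| = |-11 − 5| = 16 m
5–7 s: |Δx| = |12 − -11| = 23 m
7–13 s: |Δx| = |-4 − 12| = 16 m
Total path = 55 m; average speed = 55/13 = 55/13 m/s.

55/13 m/s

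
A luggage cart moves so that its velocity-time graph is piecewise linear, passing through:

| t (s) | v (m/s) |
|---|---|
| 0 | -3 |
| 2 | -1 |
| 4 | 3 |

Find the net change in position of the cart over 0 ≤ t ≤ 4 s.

-2 m

Displacement is the signed area under the v-t curve.
0–2 s: ½(-3 + -1)(2) = -4 m
2–4 s: ½(-1 + 3)(2) = 2 m
Net displacement = -2 m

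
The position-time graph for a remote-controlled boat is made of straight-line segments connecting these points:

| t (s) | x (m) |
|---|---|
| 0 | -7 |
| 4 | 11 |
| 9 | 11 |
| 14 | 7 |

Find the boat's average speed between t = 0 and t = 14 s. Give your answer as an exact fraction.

Average speed = (total path length)/(elapsed time); on a piecewise-linear x-t graph the path length is Σ|Δx|.
0–4 s: |Δx| = |11 − -7| = 18 m
4–9 s: |Δx| = |11 − 11| = 0 m
9–14 s: |Δx| = |7 − 11| = 4 m
Total path = 22 m; average speed = 22/14 = 11/7 m/s.

11/7 m/s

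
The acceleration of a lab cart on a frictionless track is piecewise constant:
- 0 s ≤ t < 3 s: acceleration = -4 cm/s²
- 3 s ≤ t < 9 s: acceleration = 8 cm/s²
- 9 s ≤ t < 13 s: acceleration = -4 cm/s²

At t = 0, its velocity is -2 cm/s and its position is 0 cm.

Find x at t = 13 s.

140 cm

On each constant-a segment, Δv = aΔt and Δx = v₀Δt + ½aΔt²; chain segment to segment.
0–3 s: v starts -2 cm/s; Δx = -2·3 + ½·-4·3² = -24 cm; v ends -14 cm/s.
3–9 s: v starts -14 cm/s; Δx = -14·6 + ½·8·6² = 60 cm; v ends 34 cm/s.
9–13 s: v starts 34 cm/s; Δx = 34·4 + ½·-4·4² = 104 cm; v ends 18 cm/s.
x(13) = 0 + Σ Δx = 140 cm.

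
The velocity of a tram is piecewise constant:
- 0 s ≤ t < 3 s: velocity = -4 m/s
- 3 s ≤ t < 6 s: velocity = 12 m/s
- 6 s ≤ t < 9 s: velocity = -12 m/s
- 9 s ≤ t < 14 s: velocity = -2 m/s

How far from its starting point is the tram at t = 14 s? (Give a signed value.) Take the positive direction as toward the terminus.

Net displacement equals the area under the velocity-time graph (areas below the axis count negative).
0–3 s: -4 × 3 = -12 m
3–6 s: 12 × 3 = 36 m
6–9 s: -12 × 3 = -36 m
9–14 s: -2 × 5 = -10 m
Net displacement = -22 m

-22 m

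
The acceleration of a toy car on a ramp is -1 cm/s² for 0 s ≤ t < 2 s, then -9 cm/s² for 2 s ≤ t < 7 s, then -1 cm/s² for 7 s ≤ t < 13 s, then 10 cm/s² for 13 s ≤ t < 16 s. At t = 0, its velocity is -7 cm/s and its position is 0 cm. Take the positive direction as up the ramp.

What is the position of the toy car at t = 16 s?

On each constant-a segment, Δv = aΔt and Δx = v₀Δt + ½aΔt²; chain segment to segment.
0–2 s: v starts -7 cm/s; Δx = -7·2 + ½·-1·2² = -16 cm; v ends -9 cm/s.
2–7 s: v starts -9 cm/s; Δx = -9·5 + ½·-9·5² = -157.5 cm; v ends -54 cm/s.
7–13 s: v starts -54 cm/s; Δx = -54·6 + ½·-1·6² = -342 cm; v ends -60 cm/s.
13–16 s: v starts -60 cm/s; Δx = -60·3 + ½·10·3² = -135 cm; v ends -30 cm/s.
x(16) = 0 + Σ Δx = -650.5 cm.

-650.5 cm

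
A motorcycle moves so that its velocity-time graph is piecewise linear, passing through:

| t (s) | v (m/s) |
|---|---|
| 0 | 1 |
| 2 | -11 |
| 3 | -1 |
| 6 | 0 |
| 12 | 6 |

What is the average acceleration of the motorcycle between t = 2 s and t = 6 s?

2.75 m/s²

Average acceleration = Δv/Δt = (0 − -11)/(6 − 2) = 2.75 m/s².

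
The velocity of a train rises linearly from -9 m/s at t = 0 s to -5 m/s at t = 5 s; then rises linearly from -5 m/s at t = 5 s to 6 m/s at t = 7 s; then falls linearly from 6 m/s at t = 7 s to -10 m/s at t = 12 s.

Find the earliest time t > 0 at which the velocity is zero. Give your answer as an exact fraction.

t = 65/11 s

v changes sign on 5–7 s (from -5 to 6); the graph is linear there, so v = 0 at t = 5 + (5)·(7 − 5)/(6 − -5) = 65/11 s.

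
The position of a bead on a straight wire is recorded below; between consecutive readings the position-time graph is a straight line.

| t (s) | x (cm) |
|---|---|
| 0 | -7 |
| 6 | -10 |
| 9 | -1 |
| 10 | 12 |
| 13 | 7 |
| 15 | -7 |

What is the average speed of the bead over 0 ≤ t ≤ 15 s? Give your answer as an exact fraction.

44/15 cm/s

Average speed = (total path length)/(elapsed time); on a piecewise-linear x-t graph the path length is Σ|Δx|.
0–6 s: |Δx| = |-10 − -7| = 3 cm
6–9 s: |Δx| = |-1 − -10| = 9 cm
9–10 s: |Δx| = |12 − -1| = 13 cm
10–13 s: |Δx| = |7 − 12| = 5 cm
13–15 s: |Δx| = |-7 − 7| = 14 cm
Total path = 44 cm; average speed = 44/15 = 44/15 cm/s.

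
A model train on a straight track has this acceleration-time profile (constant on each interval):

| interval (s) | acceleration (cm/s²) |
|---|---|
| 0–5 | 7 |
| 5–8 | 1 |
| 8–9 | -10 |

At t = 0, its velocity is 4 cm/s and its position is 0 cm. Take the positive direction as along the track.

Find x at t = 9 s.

On each constant-a segment, Δv = aΔt and Δx = v₀Δt + ½aΔt²; chain segment to segment.
0–5 s: v starts 4 cm/s; Δx = 4·5 + ½·7·5² = 107.5 cm; v ends 39 cm/s.
5–8 s: v starts 39 cm/s; Δx = 39·3 + ½·1·3² = 121.5 cm; v ends 42 cm/s.
8–9 s: v starts 42 cm/s; Δx = 42·1 + ½·-10·1² = 37 cm; v ends 32 cm/s.
x(9) = 0 + Σ Δx = 266 cm.

266 cm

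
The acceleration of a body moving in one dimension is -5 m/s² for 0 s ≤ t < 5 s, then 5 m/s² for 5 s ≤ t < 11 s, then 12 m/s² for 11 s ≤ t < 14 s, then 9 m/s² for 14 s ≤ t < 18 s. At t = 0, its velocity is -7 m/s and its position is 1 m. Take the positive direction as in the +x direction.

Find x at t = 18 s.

57.5 m

On each constant-a segment, Δv = aΔt and Δx = v₀Δt + ½aΔt²; chain segment to segment.
0–5 s: v starts -7 m/s; Δx = -7·5 + ½·-5·5² = -97.5 m; v ends -32 m/s.
5–11 s: v starts -32 m/s; Δx = -32·6 + ½·5·6² = -102 m; v ends -2 m/s.
11–14 s: v starts -2 m/s; Δx = -2·3 + ½·12·3² = 48 m; v ends 34 m/s.
14–18 s: v starts 34 m/s; Δx = 34·4 + ½·9·4² = 208 m; v ends 70 m/s.
x(18) = 1 + Σ Δx = 57.5 m.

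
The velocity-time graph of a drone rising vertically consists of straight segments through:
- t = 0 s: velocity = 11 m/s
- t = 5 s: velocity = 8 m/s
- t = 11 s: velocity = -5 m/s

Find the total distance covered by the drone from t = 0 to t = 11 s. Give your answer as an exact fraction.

1769/26 m

Distance (not displacement) is the total path length: add the absolute areas under v-t.
0–5 s: |½(11 + 8)(5)| = 47.5 m
5–11 s: v = 0 at t = 113/13 s; triangle areas 192/13 + 75/13 = 267/13 m
Total distance = 1769/26 m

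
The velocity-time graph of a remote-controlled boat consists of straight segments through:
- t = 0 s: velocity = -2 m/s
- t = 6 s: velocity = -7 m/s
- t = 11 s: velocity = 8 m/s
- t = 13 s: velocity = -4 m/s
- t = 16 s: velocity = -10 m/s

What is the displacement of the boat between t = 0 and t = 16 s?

Net displacement equals the area under the velocity-time graph (areas below the axis count negative).
0–6 s: ½(-2 + -7)(6) = -27 m
6–11 s: ½(-7 + 8)(5) = 2.5 m
11–13 s: ½(8 + -4)(2) = 4 m
13–16 s: ½(-4 + -10)(3) = -21 m
Net displacement = -41.5 m

-41.5 m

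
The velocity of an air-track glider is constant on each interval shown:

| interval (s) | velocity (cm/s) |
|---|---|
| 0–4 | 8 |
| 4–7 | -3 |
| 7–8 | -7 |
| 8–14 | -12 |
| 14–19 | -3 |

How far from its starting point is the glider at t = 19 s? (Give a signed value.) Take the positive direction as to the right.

-71 cm

Displacement is the signed area under the v-t curve.
0–4 s: 8 × 4 = 32 cm
4–7 s: -3 × 3 = -9 cm
7–8 s: -7 × 1 = -7 cm
8–14 s: -12 × 6 = -72 cm
14–19 s: -3 × 5 = -15 cm
Net displacement = -71 cm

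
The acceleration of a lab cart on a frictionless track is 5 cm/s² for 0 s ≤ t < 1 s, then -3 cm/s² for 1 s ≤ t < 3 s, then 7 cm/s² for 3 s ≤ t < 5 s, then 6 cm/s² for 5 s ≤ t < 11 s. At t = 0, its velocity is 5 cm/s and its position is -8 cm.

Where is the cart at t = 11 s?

On each constant-a segment, Δv = aΔt and Δx = v₀Δt + ½aΔt²; chain segment to segment.
0–1 s: v starts 5 cm/s; Δx = 5·1 + ½·5·1² = 7.5 cm; v ends 10 cm/s.
1–3 s: v starts 10 cm/s; Δx = 10·2 + ½·-3·2² = 14 cm; v ends 4 cm/s.
3–5 s: v starts 4 cm/s; Δx = 4·2 + ½·7·2² = 22 cm; v ends 18 cm/s.
5–11 s: v starts 18 cm/s; Δx = 18·6 + ½·6·6² = 216 cm; v ends 54 cm/s.
x(11) = -8 + Σ Δx = 251.5 cm.

251.5 cm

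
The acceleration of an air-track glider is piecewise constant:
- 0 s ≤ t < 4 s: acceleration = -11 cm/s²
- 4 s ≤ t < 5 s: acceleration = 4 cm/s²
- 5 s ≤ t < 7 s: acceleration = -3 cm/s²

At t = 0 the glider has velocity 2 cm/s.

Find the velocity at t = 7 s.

Δv equals the area under the a-t graph; then v = v₀ + Δv.
0–4 s: -11 × 4 = -44 cm/s
4–5 s: 4 × 1 = 4 cm/s
5–7 s: -3 × 2 = -6 cm/s
Δv = -46 cm/s, so v(7) = 2 + (-46) = -44 cm/s.

-44 cm/s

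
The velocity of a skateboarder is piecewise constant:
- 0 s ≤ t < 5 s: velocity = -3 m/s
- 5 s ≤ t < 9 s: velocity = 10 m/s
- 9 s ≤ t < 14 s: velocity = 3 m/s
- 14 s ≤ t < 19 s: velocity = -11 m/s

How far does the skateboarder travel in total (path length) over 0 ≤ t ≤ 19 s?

125 m

Distance (not displacement) is the total path length: add the absolute areas under v-t.
0–5 s: |-3| × 5 = 15 m
5–9 s: |10| × 4 = 40 m
9–14 s: |3| × 5 = 15 m
14–19 s: |-11| × 5 = 55 m
Total distance = 125 m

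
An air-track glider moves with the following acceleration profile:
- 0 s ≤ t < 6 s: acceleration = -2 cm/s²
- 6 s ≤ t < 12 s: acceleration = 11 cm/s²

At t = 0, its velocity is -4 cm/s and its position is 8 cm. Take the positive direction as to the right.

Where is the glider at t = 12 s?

50 cm

On each constant-a segment, Δv = aΔt and Δx = v₀Δt + ½aΔt²; chain segment to segment.
0–6 s: v starts -4 cm/s; Δx = -4·6 + ½·-2·6² = -60 cm; v ends -16 cm/s.
6–12 s: v starts -16 cm/s; Δx = -16·6 + ½·11·6² = 102 cm; v ends 50 cm/s.
x(12) = 8 + Σ Δx = 50 cm.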